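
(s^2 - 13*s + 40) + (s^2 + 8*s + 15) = 2*s^2 - 5*s + 55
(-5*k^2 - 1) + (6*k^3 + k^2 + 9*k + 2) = 6*k^3 - 4*k^2 + 9*k + 1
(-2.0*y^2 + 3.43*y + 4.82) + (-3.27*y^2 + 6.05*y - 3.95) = -5.27*y^2 + 9.48*y + 0.87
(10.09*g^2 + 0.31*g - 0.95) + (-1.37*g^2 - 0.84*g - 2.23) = 8.72*g^2 - 0.53*g - 3.18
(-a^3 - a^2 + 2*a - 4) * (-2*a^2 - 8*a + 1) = 2*a^5 + 10*a^4 + 3*a^3 - 9*a^2 + 34*a - 4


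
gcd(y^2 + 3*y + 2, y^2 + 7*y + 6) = y + 1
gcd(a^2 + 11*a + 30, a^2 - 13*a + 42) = 1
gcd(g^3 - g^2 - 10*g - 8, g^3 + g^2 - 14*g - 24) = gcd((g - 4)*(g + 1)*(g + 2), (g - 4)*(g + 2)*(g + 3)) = g^2 - 2*g - 8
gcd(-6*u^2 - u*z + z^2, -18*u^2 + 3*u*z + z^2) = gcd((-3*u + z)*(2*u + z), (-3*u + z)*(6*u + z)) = -3*u + z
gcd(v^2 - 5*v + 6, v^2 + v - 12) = v - 3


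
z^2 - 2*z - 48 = (z - 8)*(z + 6)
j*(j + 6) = j^2 + 6*j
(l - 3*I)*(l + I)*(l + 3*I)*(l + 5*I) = l^4 + 6*I*l^3 + 4*l^2 + 54*I*l - 45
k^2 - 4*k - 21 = (k - 7)*(k + 3)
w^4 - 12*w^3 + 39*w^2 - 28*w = w*(w - 7)*(w - 4)*(w - 1)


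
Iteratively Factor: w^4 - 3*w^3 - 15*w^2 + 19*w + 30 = (w - 2)*(w^3 - w^2 - 17*w - 15) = (w - 5)*(w - 2)*(w^2 + 4*w + 3) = (w - 5)*(w - 2)*(w + 3)*(w + 1)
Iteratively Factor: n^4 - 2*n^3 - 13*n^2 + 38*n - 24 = (n - 1)*(n^3 - n^2 - 14*n + 24) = (n - 3)*(n - 1)*(n^2 + 2*n - 8) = (n - 3)*(n - 1)*(n + 4)*(n - 2)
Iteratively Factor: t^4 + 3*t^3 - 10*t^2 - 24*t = (t)*(t^3 + 3*t^2 - 10*t - 24) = t*(t + 2)*(t^2 + t - 12) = t*(t + 2)*(t + 4)*(t - 3)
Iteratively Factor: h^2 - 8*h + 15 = (h - 3)*(h - 5)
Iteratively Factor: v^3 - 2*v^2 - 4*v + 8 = (v - 2)*(v^2 - 4) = (v - 2)^2*(v + 2)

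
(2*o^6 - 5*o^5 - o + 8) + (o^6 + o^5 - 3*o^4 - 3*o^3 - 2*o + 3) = 3*o^6 - 4*o^5 - 3*o^4 - 3*o^3 - 3*o + 11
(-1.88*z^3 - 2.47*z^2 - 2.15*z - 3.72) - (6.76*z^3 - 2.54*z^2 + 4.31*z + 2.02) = -8.64*z^3 + 0.0699999999999998*z^2 - 6.46*z - 5.74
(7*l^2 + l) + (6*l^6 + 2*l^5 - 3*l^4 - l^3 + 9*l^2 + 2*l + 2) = 6*l^6 + 2*l^5 - 3*l^4 - l^3 + 16*l^2 + 3*l + 2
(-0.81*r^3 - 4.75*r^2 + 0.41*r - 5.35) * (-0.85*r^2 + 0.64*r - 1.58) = 0.6885*r^5 + 3.5191*r^4 - 2.1087*r^3 + 12.3149*r^2 - 4.0718*r + 8.453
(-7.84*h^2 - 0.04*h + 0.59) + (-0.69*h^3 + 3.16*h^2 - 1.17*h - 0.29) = -0.69*h^3 - 4.68*h^2 - 1.21*h + 0.3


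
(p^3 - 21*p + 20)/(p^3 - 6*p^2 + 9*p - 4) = (p + 5)/(p - 1)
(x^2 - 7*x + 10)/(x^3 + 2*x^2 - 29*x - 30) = (x - 2)/(x^2 + 7*x + 6)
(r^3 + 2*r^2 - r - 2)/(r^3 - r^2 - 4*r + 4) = (r + 1)/(r - 2)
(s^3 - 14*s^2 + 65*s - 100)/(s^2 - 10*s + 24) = (s^2 - 10*s + 25)/(s - 6)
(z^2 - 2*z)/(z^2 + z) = (z - 2)/(z + 1)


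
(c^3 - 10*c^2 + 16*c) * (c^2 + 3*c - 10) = c^5 - 7*c^4 - 24*c^3 + 148*c^2 - 160*c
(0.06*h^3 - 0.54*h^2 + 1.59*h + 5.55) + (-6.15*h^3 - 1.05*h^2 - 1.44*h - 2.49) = -6.09*h^3 - 1.59*h^2 + 0.15*h + 3.06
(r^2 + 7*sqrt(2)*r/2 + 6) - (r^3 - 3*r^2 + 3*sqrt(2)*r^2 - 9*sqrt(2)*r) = -r^3 - 3*sqrt(2)*r^2 + 4*r^2 + 25*sqrt(2)*r/2 + 6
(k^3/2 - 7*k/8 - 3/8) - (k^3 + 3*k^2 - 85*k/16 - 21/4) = -k^3/2 - 3*k^2 + 71*k/16 + 39/8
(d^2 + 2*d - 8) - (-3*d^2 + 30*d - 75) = 4*d^2 - 28*d + 67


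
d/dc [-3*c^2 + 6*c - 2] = 6 - 6*c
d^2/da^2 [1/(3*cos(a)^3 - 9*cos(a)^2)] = (-12*tan(a)^4 - 56/cos(a)^2 - 31/cos(a)^3 + 11*cos(3*a)/cos(a)^4 + 84/cos(a)^4)/(4*(cos(a) - 3)^3)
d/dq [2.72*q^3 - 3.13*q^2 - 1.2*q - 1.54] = 8.16*q^2 - 6.26*q - 1.2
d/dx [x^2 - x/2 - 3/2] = 2*x - 1/2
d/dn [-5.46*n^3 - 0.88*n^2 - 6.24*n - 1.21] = -16.38*n^2 - 1.76*n - 6.24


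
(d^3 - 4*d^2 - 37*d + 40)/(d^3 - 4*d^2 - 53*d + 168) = (d^2 + 4*d - 5)/(d^2 + 4*d - 21)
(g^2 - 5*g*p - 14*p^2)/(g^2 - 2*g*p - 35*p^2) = (g + 2*p)/(g + 5*p)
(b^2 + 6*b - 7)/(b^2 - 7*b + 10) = (b^2 + 6*b - 7)/(b^2 - 7*b + 10)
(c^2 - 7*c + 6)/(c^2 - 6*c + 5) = (c - 6)/(c - 5)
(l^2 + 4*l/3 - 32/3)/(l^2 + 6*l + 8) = (l - 8/3)/(l + 2)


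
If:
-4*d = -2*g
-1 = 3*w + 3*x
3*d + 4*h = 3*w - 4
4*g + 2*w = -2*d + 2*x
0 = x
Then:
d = 1/15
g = 2/15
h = -13/10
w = -1/3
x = 0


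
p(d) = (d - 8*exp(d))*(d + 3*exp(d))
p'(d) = (1 - 8*exp(d))*(d + 3*exp(d)) + (d - 8*exp(d))*(3*exp(d) + 1) = -5*d*exp(d) + 2*d - 48*exp(2*d) - 5*exp(d)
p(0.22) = -38.59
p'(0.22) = -81.69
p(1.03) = -201.67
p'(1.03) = -402.98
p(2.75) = -6080.13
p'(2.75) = -12033.01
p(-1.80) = 4.07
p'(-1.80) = -4.25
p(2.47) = -3494.39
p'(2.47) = -6909.15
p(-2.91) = 9.19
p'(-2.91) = -5.44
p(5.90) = -3208790.27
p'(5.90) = -6408694.93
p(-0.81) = -2.29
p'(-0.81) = -11.54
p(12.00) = -635748696259.73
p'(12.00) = -1271488441269.93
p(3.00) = -9974.57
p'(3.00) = -19760.29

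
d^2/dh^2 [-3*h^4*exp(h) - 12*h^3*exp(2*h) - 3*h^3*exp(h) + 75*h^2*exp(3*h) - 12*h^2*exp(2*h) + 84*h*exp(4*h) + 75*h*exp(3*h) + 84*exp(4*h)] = 3*(-h^4 - 16*h^3*exp(h) - 9*h^3 + 225*h^2*exp(2*h) - 64*h^2*exp(h) - 18*h^2 + 448*h*exp(3*h) + 525*h*exp(2*h) - 56*h*exp(h) - 6*h + 672*exp(3*h) + 200*exp(2*h) - 8*exp(h))*exp(h)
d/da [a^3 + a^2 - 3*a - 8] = 3*a^2 + 2*a - 3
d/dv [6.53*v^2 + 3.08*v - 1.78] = 13.06*v + 3.08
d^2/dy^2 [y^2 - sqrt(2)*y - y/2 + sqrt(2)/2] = 2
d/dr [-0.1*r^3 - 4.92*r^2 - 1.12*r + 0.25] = -0.3*r^2 - 9.84*r - 1.12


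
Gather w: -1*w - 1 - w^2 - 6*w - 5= -w^2 - 7*w - 6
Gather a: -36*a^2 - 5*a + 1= -36*a^2 - 5*a + 1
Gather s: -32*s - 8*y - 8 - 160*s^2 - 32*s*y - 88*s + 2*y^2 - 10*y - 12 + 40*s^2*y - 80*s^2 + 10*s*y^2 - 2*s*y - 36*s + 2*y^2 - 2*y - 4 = s^2*(40*y - 240) + s*(10*y^2 - 34*y - 156) + 4*y^2 - 20*y - 24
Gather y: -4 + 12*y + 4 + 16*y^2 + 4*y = 16*y^2 + 16*y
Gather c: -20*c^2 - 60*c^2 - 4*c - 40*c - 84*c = -80*c^2 - 128*c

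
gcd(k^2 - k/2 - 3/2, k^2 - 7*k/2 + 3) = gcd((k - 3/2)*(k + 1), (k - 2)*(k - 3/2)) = k - 3/2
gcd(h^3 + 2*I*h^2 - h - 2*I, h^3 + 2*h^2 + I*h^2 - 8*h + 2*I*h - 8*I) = 1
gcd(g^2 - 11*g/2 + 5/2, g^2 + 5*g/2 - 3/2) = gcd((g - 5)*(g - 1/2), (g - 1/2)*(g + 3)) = g - 1/2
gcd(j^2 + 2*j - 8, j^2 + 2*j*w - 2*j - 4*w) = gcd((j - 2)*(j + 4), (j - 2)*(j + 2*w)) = j - 2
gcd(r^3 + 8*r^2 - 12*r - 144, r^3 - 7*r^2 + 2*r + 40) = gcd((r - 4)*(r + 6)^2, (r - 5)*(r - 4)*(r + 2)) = r - 4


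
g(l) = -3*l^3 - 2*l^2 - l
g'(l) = -9*l^2 - 4*l - 1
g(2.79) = -83.51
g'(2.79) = -82.22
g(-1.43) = 6.11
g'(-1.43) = -13.68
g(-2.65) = 44.43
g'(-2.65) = -53.60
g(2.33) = -51.14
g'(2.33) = -59.18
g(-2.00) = 18.00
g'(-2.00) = -29.00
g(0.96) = -5.46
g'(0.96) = -13.13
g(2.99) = -101.06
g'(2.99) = -93.42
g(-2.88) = 57.95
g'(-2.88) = -64.13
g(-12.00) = 4908.00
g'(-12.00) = -1249.00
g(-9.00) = 2034.00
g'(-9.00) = -694.00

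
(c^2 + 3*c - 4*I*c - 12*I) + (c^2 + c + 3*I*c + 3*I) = 2*c^2 + 4*c - I*c - 9*I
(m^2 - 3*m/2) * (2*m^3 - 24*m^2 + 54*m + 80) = 2*m^5 - 27*m^4 + 90*m^3 - m^2 - 120*m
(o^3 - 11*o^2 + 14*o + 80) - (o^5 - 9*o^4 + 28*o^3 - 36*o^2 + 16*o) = -o^5 + 9*o^4 - 27*o^3 + 25*o^2 - 2*o + 80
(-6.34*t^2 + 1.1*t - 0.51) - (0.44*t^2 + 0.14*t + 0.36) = -6.78*t^2 + 0.96*t - 0.87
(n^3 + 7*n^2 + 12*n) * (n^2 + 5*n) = n^5 + 12*n^4 + 47*n^3 + 60*n^2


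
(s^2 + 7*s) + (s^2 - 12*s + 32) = 2*s^2 - 5*s + 32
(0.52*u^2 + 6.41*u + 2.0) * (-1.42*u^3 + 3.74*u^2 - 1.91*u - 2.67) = -0.7384*u^5 - 7.1574*u^4 + 20.1402*u^3 - 6.1515*u^2 - 20.9347*u - 5.34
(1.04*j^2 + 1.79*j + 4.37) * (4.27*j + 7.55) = 4.4408*j^3 + 15.4953*j^2 + 32.1744*j + 32.9935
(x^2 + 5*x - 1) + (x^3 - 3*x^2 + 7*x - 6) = x^3 - 2*x^2 + 12*x - 7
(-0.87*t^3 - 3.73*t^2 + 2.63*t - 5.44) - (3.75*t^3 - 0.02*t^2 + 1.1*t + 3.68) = -4.62*t^3 - 3.71*t^2 + 1.53*t - 9.12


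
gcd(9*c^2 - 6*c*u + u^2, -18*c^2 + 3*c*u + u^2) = -3*c + u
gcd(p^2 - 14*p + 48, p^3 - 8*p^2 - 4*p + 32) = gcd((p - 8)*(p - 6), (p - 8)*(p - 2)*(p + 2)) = p - 8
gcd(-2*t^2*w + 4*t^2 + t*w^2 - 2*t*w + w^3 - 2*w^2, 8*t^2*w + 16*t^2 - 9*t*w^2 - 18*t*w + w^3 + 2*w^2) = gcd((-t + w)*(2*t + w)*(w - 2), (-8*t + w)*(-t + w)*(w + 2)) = t - w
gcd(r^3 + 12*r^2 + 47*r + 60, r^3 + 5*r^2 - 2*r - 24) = r^2 + 7*r + 12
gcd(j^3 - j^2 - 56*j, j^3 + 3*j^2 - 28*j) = j^2 + 7*j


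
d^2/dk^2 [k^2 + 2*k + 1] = 2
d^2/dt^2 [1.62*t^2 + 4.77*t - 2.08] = 3.24000000000000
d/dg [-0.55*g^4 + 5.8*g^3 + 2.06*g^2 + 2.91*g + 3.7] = -2.2*g^3 + 17.4*g^2 + 4.12*g + 2.91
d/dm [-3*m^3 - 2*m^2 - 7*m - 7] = -9*m^2 - 4*m - 7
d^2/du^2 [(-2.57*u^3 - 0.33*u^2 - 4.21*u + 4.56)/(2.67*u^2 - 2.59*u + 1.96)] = (-5.6843418860808e-14*u^5 - 72.170422*u^3 + 283.686528*u^2 - 116.249448*u - 31.827656)/(19.034163*u^6 - 55.391553*u^5 + 95.649813*u^4 - 98.697907*u^3 + 70.214844*u^2 - 29.849232*u + 7.529536)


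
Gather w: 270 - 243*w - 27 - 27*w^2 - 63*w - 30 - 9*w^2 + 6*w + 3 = -36*w^2 - 300*w + 216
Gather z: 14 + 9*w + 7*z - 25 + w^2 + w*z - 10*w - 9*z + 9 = w^2 - w + z*(w - 2) - 2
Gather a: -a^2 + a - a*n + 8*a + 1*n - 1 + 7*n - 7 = -a^2 + a*(9 - n) + 8*n - 8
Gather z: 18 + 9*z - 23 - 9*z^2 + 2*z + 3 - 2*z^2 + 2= -11*z^2 + 11*z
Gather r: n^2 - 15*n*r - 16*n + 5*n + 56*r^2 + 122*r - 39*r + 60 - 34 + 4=n^2 - 11*n + 56*r^2 + r*(83 - 15*n) + 30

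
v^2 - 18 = (v - 3*sqrt(2))*(v + 3*sqrt(2))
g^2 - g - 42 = (g - 7)*(g + 6)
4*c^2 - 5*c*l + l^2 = (-4*c + l)*(-c + l)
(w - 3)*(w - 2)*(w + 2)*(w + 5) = w^4 + 2*w^3 - 19*w^2 - 8*w + 60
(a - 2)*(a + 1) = a^2 - a - 2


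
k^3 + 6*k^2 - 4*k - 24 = (k - 2)*(k + 2)*(k + 6)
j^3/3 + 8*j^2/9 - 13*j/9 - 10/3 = (j/3 + 1)*(j - 2)*(j + 5/3)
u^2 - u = u*(u - 1)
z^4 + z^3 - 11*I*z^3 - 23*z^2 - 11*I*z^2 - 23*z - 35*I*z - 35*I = (z + 1)*(z - 7*I)*(z - 5*I)*(z + I)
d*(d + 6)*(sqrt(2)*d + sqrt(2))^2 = 2*d^4 + 16*d^3 + 26*d^2 + 12*d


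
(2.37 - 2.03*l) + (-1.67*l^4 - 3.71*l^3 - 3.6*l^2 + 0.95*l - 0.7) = -1.67*l^4 - 3.71*l^3 - 3.6*l^2 - 1.08*l + 1.67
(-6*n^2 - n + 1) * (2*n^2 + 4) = -12*n^4 - 2*n^3 - 22*n^2 - 4*n + 4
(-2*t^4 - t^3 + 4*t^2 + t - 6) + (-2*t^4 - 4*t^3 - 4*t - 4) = -4*t^4 - 5*t^3 + 4*t^2 - 3*t - 10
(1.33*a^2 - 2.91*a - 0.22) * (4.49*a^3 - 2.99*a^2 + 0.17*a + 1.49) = 5.9717*a^5 - 17.0426*a^4 + 7.9392*a^3 + 2.1448*a^2 - 4.3733*a - 0.3278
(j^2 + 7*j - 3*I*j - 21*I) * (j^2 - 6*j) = j^4 + j^3 - 3*I*j^3 - 42*j^2 - 3*I*j^2 + 126*I*j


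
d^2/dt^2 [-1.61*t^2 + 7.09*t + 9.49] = -3.22000000000000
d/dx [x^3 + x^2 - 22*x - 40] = 3*x^2 + 2*x - 22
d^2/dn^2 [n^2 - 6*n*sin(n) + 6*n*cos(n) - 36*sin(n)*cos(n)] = -6*sqrt(2)*n*cos(n + pi/4) + 72*sin(2*n) - 12*sqrt(2)*sin(n + pi/4) + 2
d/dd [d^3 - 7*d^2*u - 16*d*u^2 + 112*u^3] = 3*d^2 - 14*d*u - 16*u^2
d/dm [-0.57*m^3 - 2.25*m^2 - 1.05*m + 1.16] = -1.71*m^2 - 4.5*m - 1.05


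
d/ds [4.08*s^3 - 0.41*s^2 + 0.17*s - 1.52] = 12.24*s^2 - 0.82*s + 0.17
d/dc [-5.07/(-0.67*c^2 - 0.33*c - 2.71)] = (-6.7938*c - 1.6731)/(0.67*c^2 + 0.33*c + 2.71)^2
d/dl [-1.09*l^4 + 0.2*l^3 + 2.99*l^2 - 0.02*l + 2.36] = -4.36*l^3 + 0.6*l^2 + 5.98*l - 0.02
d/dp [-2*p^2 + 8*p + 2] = 8 - 4*p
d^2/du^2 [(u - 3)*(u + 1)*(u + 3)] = 6*u + 2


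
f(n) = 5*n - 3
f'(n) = 5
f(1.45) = 4.25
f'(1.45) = 5.00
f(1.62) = 5.10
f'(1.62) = 5.00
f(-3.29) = -19.45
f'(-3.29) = 5.00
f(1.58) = 4.90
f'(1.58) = 5.00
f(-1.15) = -8.75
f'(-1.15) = 5.00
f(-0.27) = -4.35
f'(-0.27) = 5.00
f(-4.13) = -23.65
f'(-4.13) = 5.00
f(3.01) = 12.05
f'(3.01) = 5.00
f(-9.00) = -48.00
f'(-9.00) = 5.00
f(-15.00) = -78.00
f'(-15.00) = 5.00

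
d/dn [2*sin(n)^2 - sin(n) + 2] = (4*sin(n) - 1)*cos(n)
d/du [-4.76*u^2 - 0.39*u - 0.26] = -9.52*u - 0.39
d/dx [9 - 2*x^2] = -4*x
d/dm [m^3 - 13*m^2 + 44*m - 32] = 3*m^2 - 26*m + 44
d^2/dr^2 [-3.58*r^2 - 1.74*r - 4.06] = -7.16000000000000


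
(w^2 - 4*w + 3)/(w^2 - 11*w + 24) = (w - 1)/(w - 8)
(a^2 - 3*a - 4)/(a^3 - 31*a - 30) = (a - 4)/(a^2 - a - 30)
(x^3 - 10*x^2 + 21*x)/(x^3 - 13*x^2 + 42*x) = (x - 3)/(x - 6)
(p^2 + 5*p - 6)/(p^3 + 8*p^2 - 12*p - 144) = (p - 1)/(p^2 + 2*p - 24)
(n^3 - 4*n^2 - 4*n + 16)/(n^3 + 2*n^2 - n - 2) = (n^2 - 6*n + 8)/(n^2 - 1)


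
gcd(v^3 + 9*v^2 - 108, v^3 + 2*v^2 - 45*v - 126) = v + 6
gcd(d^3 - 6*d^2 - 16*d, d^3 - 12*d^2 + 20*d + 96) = d^2 - 6*d - 16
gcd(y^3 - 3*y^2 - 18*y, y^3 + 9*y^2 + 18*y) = y^2 + 3*y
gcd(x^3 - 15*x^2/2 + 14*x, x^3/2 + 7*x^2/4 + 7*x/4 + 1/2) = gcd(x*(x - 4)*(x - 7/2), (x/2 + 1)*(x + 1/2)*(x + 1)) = 1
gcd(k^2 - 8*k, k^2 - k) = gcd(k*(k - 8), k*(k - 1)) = k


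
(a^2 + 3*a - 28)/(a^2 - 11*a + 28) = (a + 7)/(a - 7)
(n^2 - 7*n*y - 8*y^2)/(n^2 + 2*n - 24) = (n^2 - 7*n*y - 8*y^2)/(n^2 + 2*n - 24)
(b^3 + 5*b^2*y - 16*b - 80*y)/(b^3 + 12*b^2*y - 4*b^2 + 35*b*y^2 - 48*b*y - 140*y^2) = (b + 4)/(b + 7*y)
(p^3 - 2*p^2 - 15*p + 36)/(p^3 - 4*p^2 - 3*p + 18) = (p + 4)/(p + 2)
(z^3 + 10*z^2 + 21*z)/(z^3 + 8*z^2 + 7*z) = (z + 3)/(z + 1)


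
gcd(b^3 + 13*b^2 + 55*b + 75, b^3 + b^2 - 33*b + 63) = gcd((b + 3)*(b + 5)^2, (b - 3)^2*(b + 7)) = 1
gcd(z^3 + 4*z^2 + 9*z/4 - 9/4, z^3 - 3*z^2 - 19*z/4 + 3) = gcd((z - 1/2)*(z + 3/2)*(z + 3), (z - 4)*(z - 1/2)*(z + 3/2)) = z^2 + z - 3/4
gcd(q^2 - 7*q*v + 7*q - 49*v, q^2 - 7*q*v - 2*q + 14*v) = q - 7*v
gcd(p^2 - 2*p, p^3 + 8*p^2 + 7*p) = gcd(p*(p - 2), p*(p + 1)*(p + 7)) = p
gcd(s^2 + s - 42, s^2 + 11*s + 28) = s + 7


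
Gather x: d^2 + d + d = d^2 + 2*d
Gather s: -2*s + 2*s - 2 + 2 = 0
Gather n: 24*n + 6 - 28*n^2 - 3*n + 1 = -28*n^2 + 21*n + 7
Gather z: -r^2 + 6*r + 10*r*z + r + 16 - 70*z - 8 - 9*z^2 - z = -r^2 + 7*r - 9*z^2 + z*(10*r - 71) + 8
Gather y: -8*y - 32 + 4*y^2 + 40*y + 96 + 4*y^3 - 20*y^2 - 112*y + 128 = 4*y^3 - 16*y^2 - 80*y + 192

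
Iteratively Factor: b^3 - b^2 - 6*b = (b)*(b^2 - b - 6) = b*(b + 2)*(b - 3)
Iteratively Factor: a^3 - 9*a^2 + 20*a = (a)*(a^2 - 9*a + 20) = a*(a - 4)*(a - 5)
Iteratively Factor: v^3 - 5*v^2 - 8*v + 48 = (v + 3)*(v^2 - 8*v + 16) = (v - 4)*(v + 3)*(v - 4)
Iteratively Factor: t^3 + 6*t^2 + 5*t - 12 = (t + 3)*(t^2 + 3*t - 4) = (t + 3)*(t + 4)*(t - 1)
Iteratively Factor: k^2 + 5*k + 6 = (k + 3)*(k + 2)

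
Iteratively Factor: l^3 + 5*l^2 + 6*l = (l + 3)*(l^2 + 2*l) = (l + 2)*(l + 3)*(l)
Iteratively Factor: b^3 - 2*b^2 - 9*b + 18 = (b + 3)*(b^2 - 5*b + 6) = (b - 2)*(b + 3)*(b - 3)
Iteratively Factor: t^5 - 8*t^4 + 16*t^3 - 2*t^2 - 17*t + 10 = (t + 1)*(t^4 - 9*t^3 + 25*t^2 - 27*t + 10) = (t - 1)*(t + 1)*(t^3 - 8*t^2 + 17*t - 10) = (t - 5)*(t - 1)*(t + 1)*(t^2 - 3*t + 2) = (t - 5)*(t - 1)^2*(t + 1)*(t - 2)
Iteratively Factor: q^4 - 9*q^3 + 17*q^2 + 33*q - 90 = (q - 5)*(q^3 - 4*q^2 - 3*q + 18) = (q - 5)*(q - 3)*(q^2 - q - 6) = (q - 5)*(q - 3)^2*(q + 2)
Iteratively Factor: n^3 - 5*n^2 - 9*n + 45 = (n - 3)*(n^2 - 2*n - 15) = (n - 5)*(n - 3)*(n + 3)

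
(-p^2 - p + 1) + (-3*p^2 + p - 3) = -4*p^2 - 2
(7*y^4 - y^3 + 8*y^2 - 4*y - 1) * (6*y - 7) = 42*y^5 - 55*y^4 + 55*y^3 - 80*y^2 + 22*y + 7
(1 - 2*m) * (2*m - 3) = -4*m^2 + 8*m - 3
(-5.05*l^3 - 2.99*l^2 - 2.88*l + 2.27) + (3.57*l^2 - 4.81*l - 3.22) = -5.05*l^3 + 0.58*l^2 - 7.69*l - 0.95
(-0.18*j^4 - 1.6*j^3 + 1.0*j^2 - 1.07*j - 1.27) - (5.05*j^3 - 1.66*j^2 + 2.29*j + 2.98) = -0.18*j^4 - 6.65*j^3 + 2.66*j^2 - 3.36*j - 4.25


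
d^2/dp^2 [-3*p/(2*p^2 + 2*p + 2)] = 3*(-p*(2*p + 1)^2 + (3*p + 1)*(p^2 + p + 1))/(p^2 + p + 1)^3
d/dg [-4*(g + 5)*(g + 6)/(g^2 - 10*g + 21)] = 12*(7*g^2 + 6*g - 177)/(g^4 - 20*g^3 + 142*g^2 - 420*g + 441)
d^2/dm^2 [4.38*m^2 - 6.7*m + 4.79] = 8.76000000000000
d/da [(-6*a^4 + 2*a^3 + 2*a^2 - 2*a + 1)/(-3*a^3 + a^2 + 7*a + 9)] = (18*a^6 - 12*a^5 - 118*a^4 - 200*a^3 + 79*a^2 + 34*a - 25)/(9*a^6 - 6*a^5 - 41*a^4 - 40*a^3 + 67*a^2 + 126*a + 81)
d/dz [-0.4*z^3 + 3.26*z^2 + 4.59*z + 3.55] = -1.2*z^2 + 6.52*z + 4.59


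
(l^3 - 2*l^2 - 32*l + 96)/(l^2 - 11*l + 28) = (l^2 + 2*l - 24)/(l - 7)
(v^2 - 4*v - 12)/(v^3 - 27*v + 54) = (v^2 - 4*v - 12)/(v^3 - 27*v + 54)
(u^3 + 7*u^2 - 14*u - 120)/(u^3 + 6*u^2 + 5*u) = (u^2 + 2*u - 24)/(u*(u + 1))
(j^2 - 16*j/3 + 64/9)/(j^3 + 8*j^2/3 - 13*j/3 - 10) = (9*j^2 - 48*j + 64)/(3*(3*j^3 + 8*j^2 - 13*j - 30))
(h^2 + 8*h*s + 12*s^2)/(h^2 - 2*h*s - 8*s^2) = (-h - 6*s)/(-h + 4*s)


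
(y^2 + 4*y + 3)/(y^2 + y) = (y + 3)/y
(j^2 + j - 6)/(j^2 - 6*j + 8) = (j + 3)/(j - 4)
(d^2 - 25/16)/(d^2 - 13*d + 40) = (d^2 - 25/16)/(d^2 - 13*d + 40)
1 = 1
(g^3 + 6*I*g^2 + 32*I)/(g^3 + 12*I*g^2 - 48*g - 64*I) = (g - 2*I)/(g + 4*I)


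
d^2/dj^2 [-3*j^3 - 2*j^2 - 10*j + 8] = -18*j - 4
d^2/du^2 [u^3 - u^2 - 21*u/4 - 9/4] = 6*u - 2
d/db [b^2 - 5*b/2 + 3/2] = 2*b - 5/2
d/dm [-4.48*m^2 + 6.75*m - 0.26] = 6.75 - 8.96*m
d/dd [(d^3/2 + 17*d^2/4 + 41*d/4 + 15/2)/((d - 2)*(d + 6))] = (2*d^4 + 16*d^3 - 45*d^2 - 468*d - 612)/(4*(d^4 + 8*d^3 - 8*d^2 - 96*d + 144))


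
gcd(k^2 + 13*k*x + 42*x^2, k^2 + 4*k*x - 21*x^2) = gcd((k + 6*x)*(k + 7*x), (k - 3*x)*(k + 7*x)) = k + 7*x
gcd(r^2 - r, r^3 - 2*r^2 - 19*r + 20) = r - 1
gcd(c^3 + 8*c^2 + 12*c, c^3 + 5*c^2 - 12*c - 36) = c^2 + 8*c + 12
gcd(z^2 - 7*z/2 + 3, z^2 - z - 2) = z - 2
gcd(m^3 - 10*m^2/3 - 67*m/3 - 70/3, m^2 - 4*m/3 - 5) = m + 5/3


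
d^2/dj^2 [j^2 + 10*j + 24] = 2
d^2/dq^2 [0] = 0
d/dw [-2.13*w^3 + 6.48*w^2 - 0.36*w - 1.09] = -6.39*w^2 + 12.96*w - 0.36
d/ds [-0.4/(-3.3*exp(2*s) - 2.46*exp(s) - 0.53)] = (-2.64*exp(s) - 0.984)*exp(s)/(3.3*exp(2*s) + 2.46*exp(s) + 0.53)^2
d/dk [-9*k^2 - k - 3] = -18*k - 1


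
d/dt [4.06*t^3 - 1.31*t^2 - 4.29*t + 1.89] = 12.18*t^2 - 2.62*t - 4.29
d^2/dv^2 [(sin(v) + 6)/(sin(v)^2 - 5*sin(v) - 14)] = (sin(v)^5 + 29*sin(v)^4 - 8*sin(v)^3 + 380*sin(v)^2 - 128*sin(v) - 328)/(-sin(v)^2 + 5*sin(v) + 14)^3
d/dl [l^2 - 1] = 2*l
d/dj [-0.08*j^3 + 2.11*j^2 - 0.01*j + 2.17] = -0.24*j^2 + 4.22*j - 0.01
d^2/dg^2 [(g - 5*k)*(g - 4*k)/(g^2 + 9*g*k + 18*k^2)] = 12*k*(-3*g^3 + g^2*k + 171*g*k^2 + 507*k^3)/(g^6 + 27*g^5*k + 297*g^4*k^2 + 1701*g^3*k^3 + 5346*g^2*k^4 + 8748*g*k^5 + 5832*k^6)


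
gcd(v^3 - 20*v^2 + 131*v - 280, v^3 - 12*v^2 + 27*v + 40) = v^2 - 13*v + 40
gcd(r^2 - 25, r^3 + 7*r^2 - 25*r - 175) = r^2 - 25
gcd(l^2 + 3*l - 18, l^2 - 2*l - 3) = l - 3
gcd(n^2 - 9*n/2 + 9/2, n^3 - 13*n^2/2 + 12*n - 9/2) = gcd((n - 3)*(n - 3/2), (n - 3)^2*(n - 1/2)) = n - 3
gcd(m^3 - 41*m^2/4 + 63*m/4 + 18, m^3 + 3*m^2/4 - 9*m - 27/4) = m^2 - 9*m/4 - 9/4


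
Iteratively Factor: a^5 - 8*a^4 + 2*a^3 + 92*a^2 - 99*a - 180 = (a - 3)*(a^4 - 5*a^3 - 13*a^2 + 53*a + 60) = (a - 3)*(a + 1)*(a^3 - 6*a^2 - 7*a + 60) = (a - 3)*(a + 1)*(a + 3)*(a^2 - 9*a + 20) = (a - 4)*(a - 3)*(a + 1)*(a + 3)*(a - 5)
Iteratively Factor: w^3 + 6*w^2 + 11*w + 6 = (w + 2)*(w^2 + 4*w + 3) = (w + 1)*(w + 2)*(w + 3)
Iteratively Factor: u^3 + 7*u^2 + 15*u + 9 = (u + 1)*(u^2 + 6*u + 9) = (u + 1)*(u + 3)*(u + 3)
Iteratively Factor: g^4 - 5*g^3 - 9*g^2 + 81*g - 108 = (g - 3)*(g^3 - 2*g^2 - 15*g + 36) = (g - 3)*(g + 4)*(g^2 - 6*g + 9) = (g - 3)^2*(g + 4)*(g - 3)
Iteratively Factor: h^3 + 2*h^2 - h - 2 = (h - 1)*(h^2 + 3*h + 2) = (h - 1)*(h + 2)*(h + 1)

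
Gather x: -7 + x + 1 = x - 6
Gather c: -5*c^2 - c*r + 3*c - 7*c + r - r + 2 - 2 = -5*c^2 + c*(-r - 4)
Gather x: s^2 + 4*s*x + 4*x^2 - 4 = s^2 + 4*s*x + 4*x^2 - 4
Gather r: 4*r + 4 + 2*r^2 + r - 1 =2*r^2 + 5*r + 3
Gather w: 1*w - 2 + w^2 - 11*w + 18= w^2 - 10*w + 16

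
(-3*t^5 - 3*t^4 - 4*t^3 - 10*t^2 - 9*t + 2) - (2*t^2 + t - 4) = -3*t^5 - 3*t^4 - 4*t^3 - 12*t^2 - 10*t + 6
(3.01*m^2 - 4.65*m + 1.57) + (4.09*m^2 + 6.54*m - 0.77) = 7.1*m^2 + 1.89*m + 0.8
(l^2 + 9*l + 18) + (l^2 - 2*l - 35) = 2*l^2 + 7*l - 17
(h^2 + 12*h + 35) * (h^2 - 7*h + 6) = h^4 + 5*h^3 - 43*h^2 - 173*h + 210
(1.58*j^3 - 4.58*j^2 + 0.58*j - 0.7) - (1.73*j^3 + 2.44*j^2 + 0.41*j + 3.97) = -0.15*j^3 - 7.02*j^2 + 0.17*j - 4.67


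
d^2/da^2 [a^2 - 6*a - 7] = 2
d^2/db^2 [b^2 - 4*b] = 2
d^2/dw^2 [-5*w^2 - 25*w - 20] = -10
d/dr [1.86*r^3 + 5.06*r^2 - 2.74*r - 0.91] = 5.58*r^2 + 10.12*r - 2.74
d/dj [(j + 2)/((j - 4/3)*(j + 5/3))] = 9*(-9*j^2 - 36*j - 26)/(81*j^4 + 54*j^3 - 351*j^2 - 120*j + 400)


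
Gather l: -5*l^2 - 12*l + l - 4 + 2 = -5*l^2 - 11*l - 2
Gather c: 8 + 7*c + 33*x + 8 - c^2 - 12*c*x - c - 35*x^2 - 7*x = -c^2 + c*(6 - 12*x) - 35*x^2 + 26*x + 16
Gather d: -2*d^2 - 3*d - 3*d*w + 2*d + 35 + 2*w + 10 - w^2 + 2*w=-2*d^2 + d*(-3*w - 1) - w^2 + 4*w + 45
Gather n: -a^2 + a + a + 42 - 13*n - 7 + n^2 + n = -a^2 + 2*a + n^2 - 12*n + 35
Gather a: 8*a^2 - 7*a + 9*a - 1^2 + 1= 8*a^2 + 2*a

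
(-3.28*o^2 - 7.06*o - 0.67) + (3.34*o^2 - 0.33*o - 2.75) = 0.0600000000000001*o^2 - 7.39*o - 3.42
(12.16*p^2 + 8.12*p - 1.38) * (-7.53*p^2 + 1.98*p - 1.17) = -91.5648*p^4 - 37.0668*p^3 + 12.2418*p^2 - 12.2328*p + 1.6146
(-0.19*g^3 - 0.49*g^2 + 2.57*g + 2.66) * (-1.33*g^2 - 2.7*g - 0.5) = 0.2527*g^5 + 1.1647*g^4 - 2.0001*g^3 - 10.2318*g^2 - 8.467*g - 1.33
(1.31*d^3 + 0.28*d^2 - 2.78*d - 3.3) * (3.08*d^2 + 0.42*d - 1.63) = 4.0348*d^5 + 1.4126*d^4 - 10.5801*d^3 - 11.788*d^2 + 3.1454*d + 5.379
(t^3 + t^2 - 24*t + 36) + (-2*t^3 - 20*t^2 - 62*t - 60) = -t^3 - 19*t^2 - 86*t - 24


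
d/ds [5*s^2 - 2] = 10*s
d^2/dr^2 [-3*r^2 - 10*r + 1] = -6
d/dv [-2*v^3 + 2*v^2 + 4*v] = -6*v^2 + 4*v + 4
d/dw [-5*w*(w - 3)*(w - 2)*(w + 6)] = -20*w^3 - 15*w^2 + 240*w - 180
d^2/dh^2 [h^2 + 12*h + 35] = 2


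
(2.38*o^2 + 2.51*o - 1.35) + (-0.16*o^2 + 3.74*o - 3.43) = 2.22*o^2 + 6.25*o - 4.78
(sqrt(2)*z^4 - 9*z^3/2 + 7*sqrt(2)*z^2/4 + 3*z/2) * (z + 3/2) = sqrt(2)*z^5 - 9*z^4/2 + 3*sqrt(2)*z^4/2 - 27*z^3/4 + 7*sqrt(2)*z^3/4 + 3*z^2/2 + 21*sqrt(2)*z^2/8 + 9*z/4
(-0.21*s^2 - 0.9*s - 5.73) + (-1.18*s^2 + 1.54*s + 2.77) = -1.39*s^2 + 0.64*s - 2.96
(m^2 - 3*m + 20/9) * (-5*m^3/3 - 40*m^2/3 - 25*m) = -5*m^5/3 - 25*m^4/3 + 305*m^3/27 + 1225*m^2/27 - 500*m/9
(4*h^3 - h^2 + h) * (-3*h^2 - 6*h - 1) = -12*h^5 - 21*h^4 - h^3 - 5*h^2 - h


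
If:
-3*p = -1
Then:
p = 1/3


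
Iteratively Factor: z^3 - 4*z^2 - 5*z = (z - 5)*(z^2 + z) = (z - 5)*(z + 1)*(z)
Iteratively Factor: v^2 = (v)*(v)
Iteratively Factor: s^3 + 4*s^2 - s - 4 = (s + 1)*(s^2 + 3*s - 4) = (s - 1)*(s + 1)*(s + 4)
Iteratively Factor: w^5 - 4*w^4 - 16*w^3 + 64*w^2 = (w)*(w^4 - 4*w^3 - 16*w^2 + 64*w) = w*(w + 4)*(w^3 - 8*w^2 + 16*w) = w*(w - 4)*(w + 4)*(w^2 - 4*w) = w*(w - 4)^2*(w + 4)*(w)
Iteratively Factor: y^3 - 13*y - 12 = (y + 1)*(y^2 - y - 12) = (y - 4)*(y + 1)*(y + 3)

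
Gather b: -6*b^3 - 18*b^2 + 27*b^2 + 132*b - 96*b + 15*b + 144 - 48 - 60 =-6*b^3 + 9*b^2 + 51*b + 36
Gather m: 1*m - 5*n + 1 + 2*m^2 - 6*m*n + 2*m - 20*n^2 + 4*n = 2*m^2 + m*(3 - 6*n) - 20*n^2 - n + 1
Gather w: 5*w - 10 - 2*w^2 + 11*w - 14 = -2*w^2 + 16*w - 24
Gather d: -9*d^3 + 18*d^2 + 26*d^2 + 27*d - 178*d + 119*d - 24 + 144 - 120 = -9*d^3 + 44*d^2 - 32*d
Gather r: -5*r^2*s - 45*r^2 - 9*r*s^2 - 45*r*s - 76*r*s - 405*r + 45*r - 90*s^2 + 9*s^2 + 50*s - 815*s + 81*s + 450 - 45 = r^2*(-5*s - 45) + r*(-9*s^2 - 121*s - 360) - 81*s^2 - 684*s + 405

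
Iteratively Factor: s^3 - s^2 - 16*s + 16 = (s - 4)*(s^2 + 3*s - 4) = (s - 4)*(s + 4)*(s - 1)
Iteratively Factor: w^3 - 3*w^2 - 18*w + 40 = (w - 2)*(w^2 - w - 20) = (w - 2)*(w + 4)*(w - 5)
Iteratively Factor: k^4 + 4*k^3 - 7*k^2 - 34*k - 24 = (k + 1)*(k^3 + 3*k^2 - 10*k - 24) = (k + 1)*(k + 2)*(k^2 + k - 12) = (k - 3)*(k + 1)*(k + 2)*(k + 4)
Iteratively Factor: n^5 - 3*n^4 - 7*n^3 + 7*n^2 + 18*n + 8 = (n - 2)*(n^4 - n^3 - 9*n^2 - 11*n - 4) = (n - 2)*(n + 1)*(n^3 - 2*n^2 - 7*n - 4) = (n - 2)*(n + 1)^2*(n^2 - 3*n - 4) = (n - 4)*(n - 2)*(n + 1)^2*(n + 1)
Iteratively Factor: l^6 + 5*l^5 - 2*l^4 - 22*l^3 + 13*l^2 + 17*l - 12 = (l + 3)*(l^5 + 2*l^4 - 8*l^3 + 2*l^2 + 7*l - 4) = (l - 1)*(l + 3)*(l^4 + 3*l^3 - 5*l^2 - 3*l + 4) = (l - 1)*(l + 1)*(l + 3)*(l^3 + 2*l^2 - 7*l + 4) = (l - 1)*(l + 1)*(l + 3)*(l + 4)*(l^2 - 2*l + 1) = (l - 1)^2*(l + 1)*(l + 3)*(l + 4)*(l - 1)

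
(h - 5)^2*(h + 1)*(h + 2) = h^4 - 7*h^3 - 3*h^2 + 55*h + 50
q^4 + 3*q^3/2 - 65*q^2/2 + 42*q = q*(q - 4)*(q - 3/2)*(q + 7)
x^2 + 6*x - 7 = (x - 1)*(x + 7)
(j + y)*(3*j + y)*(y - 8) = 3*j^2*y - 24*j^2 + 4*j*y^2 - 32*j*y + y^3 - 8*y^2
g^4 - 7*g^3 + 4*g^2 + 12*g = g*(g - 6)*(g - 2)*(g + 1)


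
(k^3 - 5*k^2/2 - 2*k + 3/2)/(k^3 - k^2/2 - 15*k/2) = (2*k^2 + k - 1)/(k*(2*k + 5))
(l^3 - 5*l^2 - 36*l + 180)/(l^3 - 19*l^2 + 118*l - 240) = (l + 6)/(l - 8)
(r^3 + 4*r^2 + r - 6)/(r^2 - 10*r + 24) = (r^3 + 4*r^2 + r - 6)/(r^2 - 10*r + 24)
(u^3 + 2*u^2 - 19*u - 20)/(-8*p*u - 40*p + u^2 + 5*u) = (-u^2 + 3*u + 4)/(8*p - u)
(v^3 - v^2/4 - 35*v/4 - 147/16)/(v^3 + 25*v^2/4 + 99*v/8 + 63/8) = (v - 7/2)/(v + 3)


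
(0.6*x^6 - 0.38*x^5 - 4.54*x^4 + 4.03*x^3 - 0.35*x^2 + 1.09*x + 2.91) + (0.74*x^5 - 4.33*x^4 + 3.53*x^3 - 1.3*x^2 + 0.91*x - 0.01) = 0.6*x^6 + 0.36*x^5 - 8.87*x^4 + 7.56*x^3 - 1.65*x^2 + 2.0*x + 2.9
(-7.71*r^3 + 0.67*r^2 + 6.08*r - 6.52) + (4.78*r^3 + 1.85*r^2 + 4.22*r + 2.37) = -2.93*r^3 + 2.52*r^2 + 10.3*r - 4.15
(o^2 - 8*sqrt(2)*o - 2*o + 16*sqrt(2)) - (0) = o^2 - 8*sqrt(2)*o - 2*o + 16*sqrt(2)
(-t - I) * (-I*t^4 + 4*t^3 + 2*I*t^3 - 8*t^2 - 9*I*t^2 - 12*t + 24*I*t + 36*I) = I*t^5 - 5*t^4 - 2*I*t^4 + 10*t^3 + 5*I*t^3 + 3*t^2 - 16*I*t^2 + 24*t - 24*I*t + 36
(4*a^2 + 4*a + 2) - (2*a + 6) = 4*a^2 + 2*a - 4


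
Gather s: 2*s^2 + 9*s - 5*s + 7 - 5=2*s^2 + 4*s + 2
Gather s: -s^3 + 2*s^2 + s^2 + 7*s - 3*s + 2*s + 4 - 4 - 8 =-s^3 + 3*s^2 + 6*s - 8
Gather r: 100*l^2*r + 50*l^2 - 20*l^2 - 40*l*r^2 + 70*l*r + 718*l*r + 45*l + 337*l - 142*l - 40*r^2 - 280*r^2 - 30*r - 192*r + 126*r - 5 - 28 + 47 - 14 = 30*l^2 + 240*l + r^2*(-40*l - 320) + r*(100*l^2 + 788*l - 96)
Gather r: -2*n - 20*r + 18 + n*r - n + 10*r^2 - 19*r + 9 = -3*n + 10*r^2 + r*(n - 39) + 27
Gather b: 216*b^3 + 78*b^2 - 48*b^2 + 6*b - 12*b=216*b^3 + 30*b^2 - 6*b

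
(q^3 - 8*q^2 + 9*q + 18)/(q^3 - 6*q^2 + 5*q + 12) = (q - 6)/(q - 4)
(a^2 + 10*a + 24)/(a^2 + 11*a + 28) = (a + 6)/(a + 7)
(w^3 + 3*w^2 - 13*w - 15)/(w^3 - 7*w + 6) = (w^3 + 3*w^2 - 13*w - 15)/(w^3 - 7*w + 6)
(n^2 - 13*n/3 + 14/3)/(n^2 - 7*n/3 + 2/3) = (3*n - 7)/(3*n - 1)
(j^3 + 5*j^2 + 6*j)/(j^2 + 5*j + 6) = j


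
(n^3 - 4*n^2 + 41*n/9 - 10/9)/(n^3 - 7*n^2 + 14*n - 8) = (n^2 - 2*n + 5/9)/(n^2 - 5*n + 4)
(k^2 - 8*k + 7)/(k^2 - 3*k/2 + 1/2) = 2*(k - 7)/(2*k - 1)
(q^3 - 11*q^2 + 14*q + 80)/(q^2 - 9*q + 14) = (q^3 - 11*q^2 + 14*q + 80)/(q^2 - 9*q + 14)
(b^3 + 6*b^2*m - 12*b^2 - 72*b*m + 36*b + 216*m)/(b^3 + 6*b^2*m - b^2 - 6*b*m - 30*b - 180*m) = (b - 6)/(b + 5)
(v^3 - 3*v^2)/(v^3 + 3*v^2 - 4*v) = v*(v - 3)/(v^2 + 3*v - 4)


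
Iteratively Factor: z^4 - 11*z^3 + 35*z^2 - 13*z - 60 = (z - 4)*(z^3 - 7*z^2 + 7*z + 15) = (z - 4)*(z + 1)*(z^2 - 8*z + 15) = (z - 4)*(z - 3)*(z + 1)*(z - 5)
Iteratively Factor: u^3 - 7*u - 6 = (u + 1)*(u^2 - u - 6) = (u + 1)*(u + 2)*(u - 3)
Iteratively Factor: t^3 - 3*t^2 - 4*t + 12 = (t + 2)*(t^2 - 5*t + 6) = (t - 3)*(t + 2)*(t - 2)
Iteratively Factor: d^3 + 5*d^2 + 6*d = (d)*(d^2 + 5*d + 6) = d*(d + 2)*(d + 3)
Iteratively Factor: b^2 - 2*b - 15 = (b - 5)*(b + 3)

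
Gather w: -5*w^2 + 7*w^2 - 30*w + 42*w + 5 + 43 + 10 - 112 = 2*w^2 + 12*w - 54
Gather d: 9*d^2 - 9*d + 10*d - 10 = 9*d^2 + d - 10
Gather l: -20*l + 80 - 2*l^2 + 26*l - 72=-2*l^2 + 6*l + 8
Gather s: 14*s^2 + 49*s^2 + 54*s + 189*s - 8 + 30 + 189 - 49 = 63*s^2 + 243*s + 162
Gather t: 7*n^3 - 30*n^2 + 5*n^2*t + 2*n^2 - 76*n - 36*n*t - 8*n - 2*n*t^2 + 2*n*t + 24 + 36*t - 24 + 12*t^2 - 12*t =7*n^3 - 28*n^2 - 84*n + t^2*(12 - 2*n) + t*(5*n^2 - 34*n + 24)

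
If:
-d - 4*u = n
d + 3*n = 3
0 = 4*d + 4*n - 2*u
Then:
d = -3/2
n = 3/2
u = 0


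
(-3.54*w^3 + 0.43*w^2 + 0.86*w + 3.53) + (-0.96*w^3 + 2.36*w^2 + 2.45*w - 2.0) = -4.5*w^3 + 2.79*w^2 + 3.31*w + 1.53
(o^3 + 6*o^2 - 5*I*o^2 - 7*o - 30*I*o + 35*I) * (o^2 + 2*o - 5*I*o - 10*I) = o^5 + 8*o^4 - 10*I*o^4 - 20*o^3 - 80*I*o^3 - 214*o^2 - 50*I*o^2 - 125*o + 140*I*o + 350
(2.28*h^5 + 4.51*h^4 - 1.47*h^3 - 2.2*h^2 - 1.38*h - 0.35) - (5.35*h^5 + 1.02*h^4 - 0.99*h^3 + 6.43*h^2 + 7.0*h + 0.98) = -3.07*h^5 + 3.49*h^4 - 0.48*h^3 - 8.63*h^2 - 8.38*h - 1.33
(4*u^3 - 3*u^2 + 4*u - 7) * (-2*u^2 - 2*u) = -8*u^5 - 2*u^4 - 2*u^3 + 6*u^2 + 14*u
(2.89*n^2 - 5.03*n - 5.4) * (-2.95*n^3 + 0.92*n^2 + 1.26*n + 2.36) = -8.5255*n^5 + 17.4973*n^4 + 14.9438*n^3 - 4.4854*n^2 - 18.6748*n - 12.744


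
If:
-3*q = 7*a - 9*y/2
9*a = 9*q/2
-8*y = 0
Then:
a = 0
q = 0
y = 0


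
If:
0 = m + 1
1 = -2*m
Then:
No Solution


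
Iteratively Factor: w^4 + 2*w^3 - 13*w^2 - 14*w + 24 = (w + 2)*(w^3 - 13*w + 12) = (w - 3)*(w + 2)*(w^2 + 3*w - 4) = (w - 3)*(w - 1)*(w + 2)*(w + 4)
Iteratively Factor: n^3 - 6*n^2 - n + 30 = (n - 5)*(n^2 - n - 6) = (n - 5)*(n - 3)*(n + 2)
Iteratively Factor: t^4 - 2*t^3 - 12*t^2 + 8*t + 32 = (t + 2)*(t^3 - 4*t^2 - 4*t + 16) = (t - 2)*(t + 2)*(t^2 - 2*t - 8) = (t - 4)*(t - 2)*(t + 2)*(t + 2)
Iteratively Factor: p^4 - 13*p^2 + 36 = (p - 3)*(p^3 + 3*p^2 - 4*p - 12) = (p - 3)*(p - 2)*(p^2 + 5*p + 6) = (p - 3)*(p - 2)*(p + 3)*(p + 2)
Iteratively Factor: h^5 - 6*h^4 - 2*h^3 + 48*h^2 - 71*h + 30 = (h - 5)*(h^4 - h^3 - 7*h^2 + 13*h - 6) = (h - 5)*(h - 2)*(h^3 + h^2 - 5*h + 3) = (h - 5)*(h - 2)*(h + 3)*(h^2 - 2*h + 1) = (h - 5)*(h - 2)*(h - 1)*(h + 3)*(h - 1)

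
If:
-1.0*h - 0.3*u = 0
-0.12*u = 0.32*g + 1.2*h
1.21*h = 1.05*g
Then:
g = 0.00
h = 0.00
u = 0.00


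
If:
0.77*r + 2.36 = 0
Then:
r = -3.06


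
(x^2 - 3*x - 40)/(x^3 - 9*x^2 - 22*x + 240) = 1/(x - 6)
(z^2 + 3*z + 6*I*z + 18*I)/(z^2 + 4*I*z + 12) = (z + 3)/(z - 2*I)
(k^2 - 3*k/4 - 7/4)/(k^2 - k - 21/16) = 4*(k + 1)/(4*k + 3)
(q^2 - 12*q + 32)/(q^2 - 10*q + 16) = (q - 4)/(q - 2)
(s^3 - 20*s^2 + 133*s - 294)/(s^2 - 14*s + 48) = (s^2 - 14*s + 49)/(s - 8)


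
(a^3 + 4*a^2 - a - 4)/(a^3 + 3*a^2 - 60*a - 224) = (a^2 - 1)/(a^2 - a - 56)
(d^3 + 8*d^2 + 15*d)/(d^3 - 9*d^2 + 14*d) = (d^2 + 8*d + 15)/(d^2 - 9*d + 14)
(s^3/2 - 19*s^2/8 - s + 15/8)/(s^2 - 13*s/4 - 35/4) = (4*s^2 + s - 3)/(2*(4*s + 7))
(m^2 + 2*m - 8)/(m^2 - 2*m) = (m + 4)/m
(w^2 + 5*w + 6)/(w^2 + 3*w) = (w + 2)/w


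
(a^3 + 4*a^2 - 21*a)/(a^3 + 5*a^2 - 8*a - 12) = a*(a^2 + 4*a - 21)/(a^3 + 5*a^2 - 8*a - 12)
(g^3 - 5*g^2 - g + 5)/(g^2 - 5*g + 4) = (g^2 - 4*g - 5)/(g - 4)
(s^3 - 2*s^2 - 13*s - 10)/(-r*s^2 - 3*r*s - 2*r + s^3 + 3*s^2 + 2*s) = (5 - s)/(r - s)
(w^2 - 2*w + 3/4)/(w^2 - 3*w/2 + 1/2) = (w - 3/2)/(w - 1)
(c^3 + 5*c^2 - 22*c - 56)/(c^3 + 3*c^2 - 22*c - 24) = (c^2 + 9*c + 14)/(c^2 + 7*c + 6)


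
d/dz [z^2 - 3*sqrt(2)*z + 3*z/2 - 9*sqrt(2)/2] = 2*z - 3*sqrt(2) + 3/2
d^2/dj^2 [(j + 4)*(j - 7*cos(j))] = (7*j + 28)*cos(j) + 14*sin(j) + 2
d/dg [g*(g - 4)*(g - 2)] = 3*g^2 - 12*g + 8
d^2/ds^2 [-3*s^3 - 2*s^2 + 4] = -18*s - 4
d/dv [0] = 0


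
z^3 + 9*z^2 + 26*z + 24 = (z + 2)*(z + 3)*(z + 4)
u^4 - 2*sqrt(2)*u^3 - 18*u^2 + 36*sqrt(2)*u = u*(u - 3*sqrt(2))*(u - 2*sqrt(2))*(u + 3*sqrt(2))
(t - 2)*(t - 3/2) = t^2 - 7*t/2 + 3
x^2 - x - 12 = (x - 4)*(x + 3)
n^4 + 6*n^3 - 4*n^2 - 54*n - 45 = (n - 3)*(n + 1)*(n + 3)*(n + 5)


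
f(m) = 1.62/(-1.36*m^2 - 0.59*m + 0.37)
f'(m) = 1.62*(2.72*m + 0.59)/(-1.36*m^2 - 0.59*m + 0.37)^2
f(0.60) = -3.42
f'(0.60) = 16.05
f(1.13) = -0.80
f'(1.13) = 1.44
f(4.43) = -0.06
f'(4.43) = 0.02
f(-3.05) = -0.15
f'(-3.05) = -0.11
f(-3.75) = -0.10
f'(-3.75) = -0.06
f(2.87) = -0.13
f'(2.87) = 0.09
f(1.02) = -0.98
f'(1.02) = 2.01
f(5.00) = -0.04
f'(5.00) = 0.02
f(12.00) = -0.01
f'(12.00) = 0.00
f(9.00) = -0.01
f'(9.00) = 0.00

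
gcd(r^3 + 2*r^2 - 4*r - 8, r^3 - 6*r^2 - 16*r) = r + 2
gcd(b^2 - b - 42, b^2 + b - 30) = b + 6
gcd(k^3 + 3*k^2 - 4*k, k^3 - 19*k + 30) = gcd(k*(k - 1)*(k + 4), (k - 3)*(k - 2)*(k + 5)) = 1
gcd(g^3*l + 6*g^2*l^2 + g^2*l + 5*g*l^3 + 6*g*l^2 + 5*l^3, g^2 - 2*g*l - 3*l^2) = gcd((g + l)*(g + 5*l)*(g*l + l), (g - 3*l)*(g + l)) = g + l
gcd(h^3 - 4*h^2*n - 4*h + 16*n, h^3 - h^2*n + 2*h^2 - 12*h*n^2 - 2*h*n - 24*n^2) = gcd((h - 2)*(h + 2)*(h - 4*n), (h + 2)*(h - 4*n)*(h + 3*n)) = h^2 - 4*h*n + 2*h - 8*n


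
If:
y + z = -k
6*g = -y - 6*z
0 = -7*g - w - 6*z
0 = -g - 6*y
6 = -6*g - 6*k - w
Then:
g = -18/35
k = -41/70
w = 3/5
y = 3/35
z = 1/2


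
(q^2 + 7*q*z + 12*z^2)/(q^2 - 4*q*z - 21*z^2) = (-q - 4*z)/(-q + 7*z)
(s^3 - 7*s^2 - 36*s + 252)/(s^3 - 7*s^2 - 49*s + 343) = (s^2 - 36)/(s^2 - 49)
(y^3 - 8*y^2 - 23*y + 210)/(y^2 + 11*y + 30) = (y^2 - 13*y + 42)/(y + 6)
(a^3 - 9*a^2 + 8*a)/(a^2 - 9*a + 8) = a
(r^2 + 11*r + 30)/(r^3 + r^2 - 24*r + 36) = (r + 5)/(r^2 - 5*r + 6)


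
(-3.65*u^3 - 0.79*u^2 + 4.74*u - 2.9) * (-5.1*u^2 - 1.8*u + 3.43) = 18.615*u^5 + 10.599*u^4 - 35.2715*u^3 + 3.5483*u^2 + 21.4782*u - 9.947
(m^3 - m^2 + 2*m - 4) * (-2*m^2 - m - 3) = -2*m^5 + m^4 - 6*m^3 + 9*m^2 - 2*m + 12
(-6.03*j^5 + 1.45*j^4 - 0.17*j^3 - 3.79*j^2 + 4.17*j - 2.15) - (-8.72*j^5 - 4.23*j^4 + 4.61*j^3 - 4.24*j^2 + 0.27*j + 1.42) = 2.69*j^5 + 5.68*j^4 - 4.78*j^3 + 0.45*j^2 + 3.9*j - 3.57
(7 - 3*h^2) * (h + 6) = -3*h^3 - 18*h^2 + 7*h + 42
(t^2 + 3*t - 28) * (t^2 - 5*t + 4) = t^4 - 2*t^3 - 39*t^2 + 152*t - 112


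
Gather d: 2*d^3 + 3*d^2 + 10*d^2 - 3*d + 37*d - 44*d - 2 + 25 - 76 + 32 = 2*d^3 + 13*d^2 - 10*d - 21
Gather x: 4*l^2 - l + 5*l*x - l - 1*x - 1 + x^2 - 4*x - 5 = 4*l^2 - 2*l + x^2 + x*(5*l - 5) - 6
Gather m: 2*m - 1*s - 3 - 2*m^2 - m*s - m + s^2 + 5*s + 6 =-2*m^2 + m*(1 - s) + s^2 + 4*s + 3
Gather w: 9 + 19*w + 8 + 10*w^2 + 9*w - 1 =10*w^2 + 28*w + 16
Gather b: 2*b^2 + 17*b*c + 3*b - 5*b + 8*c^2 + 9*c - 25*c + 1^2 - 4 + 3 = 2*b^2 + b*(17*c - 2) + 8*c^2 - 16*c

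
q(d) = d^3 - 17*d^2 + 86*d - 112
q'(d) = 3*d^2 - 34*d + 86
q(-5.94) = -1432.25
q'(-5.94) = 393.81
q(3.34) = 22.85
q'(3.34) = 5.91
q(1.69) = -10.39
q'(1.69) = 37.11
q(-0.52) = -161.46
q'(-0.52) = 104.49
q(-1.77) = -323.02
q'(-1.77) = 155.58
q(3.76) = 24.18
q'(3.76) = 0.57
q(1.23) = -30.08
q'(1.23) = 48.72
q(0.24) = -92.33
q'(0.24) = 78.01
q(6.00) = 8.00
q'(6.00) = -10.00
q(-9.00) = -2992.00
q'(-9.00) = 635.00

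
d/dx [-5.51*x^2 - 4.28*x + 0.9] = -11.02*x - 4.28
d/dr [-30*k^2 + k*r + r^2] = k + 2*r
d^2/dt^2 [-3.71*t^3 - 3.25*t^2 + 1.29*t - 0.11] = -22.26*t - 6.5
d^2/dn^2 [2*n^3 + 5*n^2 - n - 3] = 12*n + 10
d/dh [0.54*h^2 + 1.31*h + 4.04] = 1.08*h + 1.31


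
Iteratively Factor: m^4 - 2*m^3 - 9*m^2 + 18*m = (m - 3)*(m^3 + m^2 - 6*m) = (m - 3)*(m - 2)*(m^2 + 3*m) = (m - 3)*(m - 2)*(m + 3)*(m)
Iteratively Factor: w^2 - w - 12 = (w - 4)*(w + 3)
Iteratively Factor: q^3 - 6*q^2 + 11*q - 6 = (q - 3)*(q^2 - 3*q + 2) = (q - 3)*(q - 1)*(q - 2)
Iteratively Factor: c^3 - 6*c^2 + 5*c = (c)*(c^2 - 6*c + 5) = c*(c - 1)*(c - 5)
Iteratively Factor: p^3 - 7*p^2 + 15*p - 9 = (p - 3)*(p^2 - 4*p + 3) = (p - 3)*(p - 1)*(p - 3)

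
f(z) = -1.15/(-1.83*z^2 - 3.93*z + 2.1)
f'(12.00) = -0.00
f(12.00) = 0.00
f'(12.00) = -0.00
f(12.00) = 0.00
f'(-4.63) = 0.04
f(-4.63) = 0.06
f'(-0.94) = -0.03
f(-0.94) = -0.28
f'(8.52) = -0.00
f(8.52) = 0.01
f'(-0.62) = -0.13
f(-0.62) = -0.30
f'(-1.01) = -0.02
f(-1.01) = -0.27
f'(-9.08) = 0.00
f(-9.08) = 0.01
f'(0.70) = -3.12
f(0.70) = 0.74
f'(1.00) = -0.65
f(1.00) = 0.31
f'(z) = -1.15*(3.66*z + 3.93)/(-1.83*z^2 - 3.93*z + 2.1)^2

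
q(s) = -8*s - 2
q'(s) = -8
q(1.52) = -14.16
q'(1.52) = -8.00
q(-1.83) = 12.64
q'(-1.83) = -8.00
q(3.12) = -26.96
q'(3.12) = -8.00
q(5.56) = -46.48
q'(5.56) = -8.00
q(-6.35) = 48.80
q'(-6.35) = -8.00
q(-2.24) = 15.92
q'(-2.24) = -8.00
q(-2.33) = 16.64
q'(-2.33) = -8.00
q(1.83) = -16.64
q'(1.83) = -8.00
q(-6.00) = 46.00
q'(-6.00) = -8.00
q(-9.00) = 70.00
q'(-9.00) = -8.00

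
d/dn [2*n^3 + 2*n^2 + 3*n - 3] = 6*n^2 + 4*n + 3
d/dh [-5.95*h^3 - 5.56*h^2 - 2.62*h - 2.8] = -17.85*h^2 - 11.12*h - 2.62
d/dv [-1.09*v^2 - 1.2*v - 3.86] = -2.18*v - 1.2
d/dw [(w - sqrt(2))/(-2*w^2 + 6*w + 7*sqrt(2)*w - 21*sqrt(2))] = (-2*w^2 + 6*w + 7*sqrt(2)*w - (w - sqrt(2))*(-4*w + 6 + 7*sqrt(2)) - 21*sqrt(2))/(2*w^2 - 7*sqrt(2)*w - 6*w + 21*sqrt(2))^2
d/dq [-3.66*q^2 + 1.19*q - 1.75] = 1.19 - 7.32*q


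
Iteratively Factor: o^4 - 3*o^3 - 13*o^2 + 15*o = (o - 5)*(o^3 + 2*o^2 - 3*o) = (o - 5)*(o + 3)*(o^2 - o) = (o - 5)*(o - 1)*(o + 3)*(o)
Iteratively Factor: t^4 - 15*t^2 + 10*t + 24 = (t + 4)*(t^3 - 4*t^2 + t + 6) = (t + 1)*(t + 4)*(t^2 - 5*t + 6) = (t - 2)*(t + 1)*(t + 4)*(t - 3)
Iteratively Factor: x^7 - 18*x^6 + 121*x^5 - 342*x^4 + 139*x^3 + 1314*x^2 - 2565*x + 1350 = (x - 5)*(x^6 - 13*x^5 + 56*x^4 - 62*x^3 - 171*x^2 + 459*x - 270) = (x - 5)*(x - 3)*(x^5 - 10*x^4 + 26*x^3 + 16*x^2 - 123*x + 90) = (x - 5)*(x - 3)^2*(x^4 - 7*x^3 + 5*x^2 + 31*x - 30) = (x - 5)*(x - 3)^2*(x + 2)*(x^3 - 9*x^2 + 23*x - 15) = (x - 5)*(x - 3)^2*(x - 1)*(x + 2)*(x^2 - 8*x + 15) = (x - 5)*(x - 3)^3*(x - 1)*(x + 2)*(x - 5)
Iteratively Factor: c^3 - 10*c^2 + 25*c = (c - 5)*(c^2 - 5*c) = c*(c - 5)*(c - 5)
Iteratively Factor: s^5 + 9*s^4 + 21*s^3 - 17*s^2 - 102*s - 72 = (s - 2)*(s^4 + 11*s^3 + 43*s^2 + 69*s + 36) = (s - 2)*(s + 3)*(s^3 + 8*s^2 + 19*s + 12) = (s - 2)*(s + 3)*(s + 4)*(s^2 + 4*s + 3) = (s - 2)*(s + 3)^2*(s + 4)*(s + 1)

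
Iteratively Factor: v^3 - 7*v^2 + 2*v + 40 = (v + 2)*(v^2 - 9*v + 20) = (v - 4)*(v + 2)*(v - 5)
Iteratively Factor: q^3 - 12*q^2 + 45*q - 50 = (q - 5)*(q^2 - 7*q + 10) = (q - 5)^2*(q - 2)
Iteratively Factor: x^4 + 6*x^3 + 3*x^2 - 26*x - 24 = (x + 1)*(x^3 + 5*x^2 - 2*x - 24) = (x + 1)*(x + 4)*(x^2 + x - 6) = (x + 1)*(x + 3)*(x + 4)*(x - 2)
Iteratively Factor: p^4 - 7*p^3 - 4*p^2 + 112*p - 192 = (p + 4)*(p^3 - 11*p^2 + 40*p - 48) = (p - 4)*(p + 4)*(p^2 - 7*p + 12) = (p - 4)*(p - 3)*(p + 4)*(p - 4)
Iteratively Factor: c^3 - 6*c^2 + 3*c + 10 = (c - 5)*(c^2 - c - 2) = (c - 5)*(c - 2)*(c + 1)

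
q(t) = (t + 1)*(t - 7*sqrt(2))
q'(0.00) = -8.90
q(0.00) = -9.90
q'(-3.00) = -14.90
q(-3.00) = 25.80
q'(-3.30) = -15.50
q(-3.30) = 30.36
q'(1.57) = -5.76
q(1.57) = -21.41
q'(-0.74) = -10.38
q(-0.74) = -2.77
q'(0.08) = -8.74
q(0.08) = -10.61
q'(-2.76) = -14.42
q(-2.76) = 22.28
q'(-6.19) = -21.28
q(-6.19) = 83.50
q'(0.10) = -8.70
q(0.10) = -10.78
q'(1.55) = -5.80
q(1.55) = -21.29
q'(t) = 2*t - 7*sqrt(2) + 1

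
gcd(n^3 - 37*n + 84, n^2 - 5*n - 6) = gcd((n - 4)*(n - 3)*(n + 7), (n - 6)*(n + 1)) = 1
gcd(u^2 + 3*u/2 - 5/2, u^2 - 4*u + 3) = u - 1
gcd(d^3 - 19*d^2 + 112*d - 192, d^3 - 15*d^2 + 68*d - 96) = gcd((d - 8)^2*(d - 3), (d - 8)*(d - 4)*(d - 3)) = d^2 - 11*d + 24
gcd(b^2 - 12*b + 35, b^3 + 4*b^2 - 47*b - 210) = b - 7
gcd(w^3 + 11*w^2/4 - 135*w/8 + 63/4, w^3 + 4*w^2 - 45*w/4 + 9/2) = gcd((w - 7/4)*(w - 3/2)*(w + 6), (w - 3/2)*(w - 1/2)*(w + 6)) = w^2 + 9*w/2 - 9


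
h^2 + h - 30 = (h - 5)*(h + 6)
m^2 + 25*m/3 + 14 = (m + 7/3)*(m + 6)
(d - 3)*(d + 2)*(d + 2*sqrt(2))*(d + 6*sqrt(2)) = d^4 - d^3 + 8*sqrt(2)*d^3 - 8*sqrt(2)*d^2 + 18*d^2 - 48*sqrt(2)*d - 24*d - 144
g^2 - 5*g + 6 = (g - 3)*(g - 2)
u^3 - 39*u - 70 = (u - 7)*(u + 2)*(u + 5)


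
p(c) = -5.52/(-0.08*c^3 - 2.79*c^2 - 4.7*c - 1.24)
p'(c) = -5.52*(0.24*c^2 + 5.58*c + 4.7)/(-0.08*c^3 - 2.79*c^2 - 4.7*c - 1.24)^2 = (-1.3248*c^2 - 30.8016*c - 25.944)/(0.08*c^3 + 2.79*c^2 + 4.7*c + 1.24)^2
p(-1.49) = 33.16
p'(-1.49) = 613.98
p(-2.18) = 1.61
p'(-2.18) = 2.98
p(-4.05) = 0.24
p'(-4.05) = 0.15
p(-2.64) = 0.81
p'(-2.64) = 1.00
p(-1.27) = -14.05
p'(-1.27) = 71.51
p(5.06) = 0.05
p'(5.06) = -0.02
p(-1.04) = -7.66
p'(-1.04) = 8.97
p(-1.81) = 3.95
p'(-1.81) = 13.01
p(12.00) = 0.01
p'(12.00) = -0.00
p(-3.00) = 0.55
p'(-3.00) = 0.54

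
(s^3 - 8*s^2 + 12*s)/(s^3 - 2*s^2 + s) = (s^2 - 8*s + 12)/(s^2 - 2*s + 1)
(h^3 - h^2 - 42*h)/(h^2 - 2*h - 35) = h*(h + 6)/(h + 5)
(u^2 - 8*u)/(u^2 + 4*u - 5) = u*(u - 8)/(u^2 + 4*u - 5)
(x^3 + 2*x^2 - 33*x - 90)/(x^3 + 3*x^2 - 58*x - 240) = (x^2 - 3*x - 18)/(x^2 - 2*x - 48)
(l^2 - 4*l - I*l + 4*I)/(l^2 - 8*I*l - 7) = (l - 4)/(l - 7*I)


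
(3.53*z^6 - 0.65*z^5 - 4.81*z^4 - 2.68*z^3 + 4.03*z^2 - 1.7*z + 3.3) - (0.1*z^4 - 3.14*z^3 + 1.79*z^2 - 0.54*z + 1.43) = 3.53*z^6 - 0.65*z^5 - 4.91*z^4 + 0.46*z^3 + 2.24*z^2 - 1.16*z + 1.87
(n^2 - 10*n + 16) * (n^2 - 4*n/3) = n^4 - 34*n^3/3 + 88*n^2/3 - 64*n/3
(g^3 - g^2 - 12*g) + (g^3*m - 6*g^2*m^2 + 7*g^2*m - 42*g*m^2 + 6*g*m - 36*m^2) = g^3*m + g^3 - 6*g^2*m^2 + 7*g^2*m - g^2 - 42*g*m^2 + 6*g*m - 12*g - 36*m^2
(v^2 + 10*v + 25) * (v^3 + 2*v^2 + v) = v^5 + 12*v^4 + 46*v^3 + 60*v^2 + 25*v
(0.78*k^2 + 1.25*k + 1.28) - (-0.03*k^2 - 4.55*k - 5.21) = 0.81*k^2 + 5.8*k + 6.49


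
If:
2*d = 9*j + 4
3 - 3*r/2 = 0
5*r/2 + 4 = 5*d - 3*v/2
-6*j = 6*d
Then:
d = 4/11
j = -4/11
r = 2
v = -158/33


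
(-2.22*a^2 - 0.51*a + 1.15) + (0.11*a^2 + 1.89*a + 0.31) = -2.11*a^2 + 1.38*a + 1.46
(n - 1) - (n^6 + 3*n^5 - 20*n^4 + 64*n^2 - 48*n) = -n^6 - 3*n^5 + 20*n^4 - 64*n^2 + 49*n - 1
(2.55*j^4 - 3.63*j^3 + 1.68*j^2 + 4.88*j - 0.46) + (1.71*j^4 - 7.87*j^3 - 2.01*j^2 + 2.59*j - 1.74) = 4.26*j^4 - 11.5*j^3 - 0.33*j^2 + 7.47*j - 2.2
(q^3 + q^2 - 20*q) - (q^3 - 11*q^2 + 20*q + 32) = 12*q^2 - 40*q - 32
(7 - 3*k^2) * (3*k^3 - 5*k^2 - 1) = -9*k^5 + 15*k^4 + 21*k^3 - 32*k^2 - 7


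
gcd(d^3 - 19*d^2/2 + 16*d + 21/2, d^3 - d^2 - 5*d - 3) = d - 3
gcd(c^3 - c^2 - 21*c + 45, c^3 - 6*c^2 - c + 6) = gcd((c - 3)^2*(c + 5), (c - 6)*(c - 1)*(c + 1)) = 1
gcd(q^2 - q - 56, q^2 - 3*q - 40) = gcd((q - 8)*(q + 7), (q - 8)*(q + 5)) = q - 8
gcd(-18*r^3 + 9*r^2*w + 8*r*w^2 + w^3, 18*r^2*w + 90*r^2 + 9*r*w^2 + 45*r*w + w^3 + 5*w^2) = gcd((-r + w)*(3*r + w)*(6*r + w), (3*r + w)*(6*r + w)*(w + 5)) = 18*r^2 + 9*r*w + w^2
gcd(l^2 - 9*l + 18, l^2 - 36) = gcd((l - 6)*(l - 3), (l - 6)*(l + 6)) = l - 6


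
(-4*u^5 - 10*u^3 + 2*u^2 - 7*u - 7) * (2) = -8*u^5 - 20*u^3 + 4*u^2 - 14*u - 14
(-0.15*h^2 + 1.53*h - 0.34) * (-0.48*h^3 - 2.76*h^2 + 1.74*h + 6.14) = 0.072*h^5 - 0.3204*h^4 - 4.3206*h^3 + 2.6796*h^2 + 8.8026*h - 2.0876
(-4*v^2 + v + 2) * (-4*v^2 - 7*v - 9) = 16*v^4 + 24*v^3 + 21*v^2 - 23*v - 18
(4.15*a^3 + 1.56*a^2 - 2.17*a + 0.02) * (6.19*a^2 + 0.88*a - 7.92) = 25.6885*a^5 + 13.3084*a^4 - 44.9275*a^3 - 14.141*a^2 + 17.204*a - 0.1584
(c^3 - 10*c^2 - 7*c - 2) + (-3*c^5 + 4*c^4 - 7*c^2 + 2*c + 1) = -3*c^5 + 4*c^4 + c^3 - 17*c^2 - 5*c - 1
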